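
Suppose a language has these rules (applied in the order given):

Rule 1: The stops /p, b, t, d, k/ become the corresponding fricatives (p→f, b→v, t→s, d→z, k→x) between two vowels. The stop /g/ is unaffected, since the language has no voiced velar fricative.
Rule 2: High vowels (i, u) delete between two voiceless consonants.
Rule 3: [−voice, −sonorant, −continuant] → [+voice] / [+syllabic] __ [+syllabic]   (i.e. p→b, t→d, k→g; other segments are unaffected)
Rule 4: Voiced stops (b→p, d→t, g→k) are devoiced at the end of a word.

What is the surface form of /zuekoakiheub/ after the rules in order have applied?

zuexoaxheup

Rule 1 (intervocalic spirantization): /k/ is a stop between vowels /e/ and /o/, so it spirantizes to the fricative [x]. /k/ is a stop between vowels /a/ and /i/, so it spirantizes to the fricative [x]. /zuekoakiheub/ → zuexoaxiheub.
Rule 2 (high vowel syncope): /i/ is a high vowel flanked by voiceless consonants /x/ and /h/, so it deletes. /zuexoaxiheub/ → zuexoaxheub.
Rule 3 (intervocalic voicing): no segment meets the environment; /zuexoaxheub/ is unchanged.
Rule 4 (final devoicing): /b/ is a voiced stop in word-final position, so it devoices to [p]. /zuexoaxheub/ → zuexoaxheup.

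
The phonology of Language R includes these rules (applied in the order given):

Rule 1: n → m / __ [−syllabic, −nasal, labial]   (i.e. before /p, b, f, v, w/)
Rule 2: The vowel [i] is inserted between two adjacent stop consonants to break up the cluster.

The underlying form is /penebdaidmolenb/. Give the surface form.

penebidaidmolemb

Rule 1 (nasal place assimilation): /n/ precedes the labial consonant /b/, so it assimilates in place to [m]. /penebdaidmolenb/ → penebdaidmolemb.
Rule 2 (stop-cluster i-epenthesis): /b/ and /d/ form a stop–stop cluster, so [i] is inserted between them. /penebdaidmolemb/ → penebidaidmolemb.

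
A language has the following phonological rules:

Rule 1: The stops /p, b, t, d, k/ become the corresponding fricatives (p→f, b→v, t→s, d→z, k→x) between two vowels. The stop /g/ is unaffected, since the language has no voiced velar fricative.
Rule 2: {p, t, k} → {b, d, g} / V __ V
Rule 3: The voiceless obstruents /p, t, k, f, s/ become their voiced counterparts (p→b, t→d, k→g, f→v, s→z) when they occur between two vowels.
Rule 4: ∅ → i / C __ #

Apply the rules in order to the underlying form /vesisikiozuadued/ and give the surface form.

Rule 1 (intervocalic spirantization): /k/ is a stop between vowels /i/ and /i/, so it spirantizes to the fricative [x]. /d/ is a stop between vowels /a/ and /u/, so it spirantizes to the fricative [z]. /vesisikiozuadued/ → vesisixiozuazued.
Rule 2 (intervocalic voicing): no segment meets the environment; /vesisixiozuazued/ is unchanged.
Rule 3 (intervocalic voicing): /s/ is a voiceless obstruent between vowels /e/ and /i/, so it voices to [z]. /s/ is a voiceless obstruent between vowels /i/ and /i/, so it voices to [z]. /vesisixiozuazued/ → vezizixiozuazued.
Rule 4 (final i-epenthesis): the form ends in the consonant /d/, so [i] is inserted word-finally. /vezizixiozuazued/ → vezizixiozuazuedi.

vezizixiozuazuedi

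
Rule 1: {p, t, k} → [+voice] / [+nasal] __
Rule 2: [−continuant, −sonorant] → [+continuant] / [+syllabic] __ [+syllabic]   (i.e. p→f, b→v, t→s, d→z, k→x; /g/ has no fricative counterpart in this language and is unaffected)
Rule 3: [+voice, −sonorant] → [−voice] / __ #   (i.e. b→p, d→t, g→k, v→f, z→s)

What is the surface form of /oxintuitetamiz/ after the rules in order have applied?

oxinduisesamis

Rule 1 (post-nasal voicing): /t/ is a voiceless stop immediately after the nasal /n/, so it voices to [d]. /oxintuitetamiz/ → oxinduitetamiz.
Rule 2 (intervocalic spirantization): /t/ is a stop between vowels /i/ and /e/, so it spirantizes to the fricative [s]. /t/ is a stop between vowels /e/ and /a/, so it spirantizes to the fricative [s]. /oxinduitetamiz/ → oxinduisesamiz.
Rule 3 (final devoicing): /z/ is a voiced obstruent in word-final position, so it devoices to [s]. /oxinduisesamiz/ → oxinduisesamis.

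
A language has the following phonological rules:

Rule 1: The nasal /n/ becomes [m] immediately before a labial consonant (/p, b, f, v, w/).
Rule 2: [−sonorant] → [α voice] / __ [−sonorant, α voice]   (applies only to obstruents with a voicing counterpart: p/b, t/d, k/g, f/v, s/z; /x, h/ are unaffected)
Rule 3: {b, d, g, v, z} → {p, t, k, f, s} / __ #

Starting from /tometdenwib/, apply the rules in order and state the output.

tomeddemwip

Rule 1 (nasal place assimilation): /n/ precedes the labial consonant /w/, so it assimilates in place to [m]. /tometdenwib/ → tometdemwib.
Rule 2 (regressive voicing assimilation): /t/ precedes the voiced obstruent /d/, so it voices to [d] by assimilation. /tometdemwib/ → tomeddemwib.
Rule 3 (final devoicing): /b/ is a voiced obstruent in word-final position, so it devoices to [p]. /tomeddemwib/ → tomeddemwip.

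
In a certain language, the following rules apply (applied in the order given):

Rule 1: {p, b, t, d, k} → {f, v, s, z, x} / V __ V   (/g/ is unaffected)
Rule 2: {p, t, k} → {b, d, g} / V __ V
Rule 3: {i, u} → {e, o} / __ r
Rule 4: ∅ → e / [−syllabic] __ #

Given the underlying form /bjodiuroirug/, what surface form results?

bjozioroeruge

Rule 1 (intervocalic spirantization): /d/ is a stop between vowels /o/ and /i/, so it spirantizes to the fricative [z]. /bjodiuroirug/ → bjoziuroirug.
Rule 2 (intervocalic voicing): no segment meets the environment; /bjoziuroirug/ is unchanged.
Rule 3 (pre-rhotic lowering): /u/ is a high vowel immediately before /r/, so it lowers to [o]. /i/ is a high vowel immediately before /r/, so it lowers to [e]. /bjoziuroirug/ → bjozioroerug.
Rule 4 (final e-epenthesis): the form ends in the consonant /g/, so [e] is inserted word-finally. /bjozioroerug/ → bjozioroeruge.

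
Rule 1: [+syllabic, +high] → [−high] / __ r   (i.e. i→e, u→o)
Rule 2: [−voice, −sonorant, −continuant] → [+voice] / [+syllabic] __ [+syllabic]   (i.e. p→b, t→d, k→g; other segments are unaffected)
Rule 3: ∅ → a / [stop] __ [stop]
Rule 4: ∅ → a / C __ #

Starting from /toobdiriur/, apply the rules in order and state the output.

toobaderiora

Rule 1 (pre-rhotic lowering): /i/ is a high vowel immediately before /r/, so it lowers to [e]. /u/ is a high vowel immediately before /r/, so it lowers to [o]. /toobdiriur/ → toobderior.
Rule 2 (intervocalic voicing): no segment meets the environment; /toobderior/ is unchanged.
Rule 3 (stop-cluster a-epenthesis): /b/ and /d/ form a stop–stop cluster, so [a] is inserted between them. /toobderior/ → toobaderior.
Rule 4 (final a-epenthesis): the form ends in the consonant /r/, so [a] is inserted word-finally. /toobaderior/ → toobaderiora.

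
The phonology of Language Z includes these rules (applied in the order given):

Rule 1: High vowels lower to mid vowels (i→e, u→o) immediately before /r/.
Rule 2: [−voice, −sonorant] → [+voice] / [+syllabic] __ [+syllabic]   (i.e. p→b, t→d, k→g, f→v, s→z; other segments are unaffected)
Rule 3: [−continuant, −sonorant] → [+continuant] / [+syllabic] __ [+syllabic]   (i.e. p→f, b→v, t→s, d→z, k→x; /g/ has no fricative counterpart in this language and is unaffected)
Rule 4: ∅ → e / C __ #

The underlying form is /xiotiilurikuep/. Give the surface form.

xioziiloriguepe

Rule 1 (pre-rhotic lowering): /u/ is a high vowel immediately before /r/, so it lowers to [o]. /xiotiilurikuep/ → xiotiilorikuep.
Rule 2 (intervocalic voicing): /t/ is a voiceless obstruent between vowels /o/ and /i/, so it voices to [d]. /k/ is a voiceless obstruent between vowels /i/ and /u/, so it voices to [g]. /xiotiilorikuep/ → xiodiiloriguep.
Rule 3 (intervocalic spirantization): /d/ is a stop between vowels /o/ and /i/, so it spirantizes to the fricative [z]. /xiodiiloriguep/ → xioziiloriguep.
Rule 4 (final e-epenthesis): the form ends in the consonant /p/, so [e] is inserted word-finally. /xioziiloriguep/ → xioziiloriguepe.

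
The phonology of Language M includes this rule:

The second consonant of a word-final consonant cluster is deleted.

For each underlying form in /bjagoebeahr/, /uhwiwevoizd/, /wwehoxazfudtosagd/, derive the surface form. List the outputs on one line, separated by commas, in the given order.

/bjagoebeahr/: /r/ is the second consonant of a word-final cluster /hr/, so it deletes. → [bjagoebeah].
/uhwiwevoizd/: /d/ is the second consonant of a word-final cluster /zd/, so it deletes. → [uhwiwevoiz].
/wwehoxazfudtosagd/: /d/ is the second consonant of a word-final cluster /gd/, so it deletes. → [wwehoxazfudtosag].

bjagoebeah, uhwiwevoiz, wwehoxazfudtosag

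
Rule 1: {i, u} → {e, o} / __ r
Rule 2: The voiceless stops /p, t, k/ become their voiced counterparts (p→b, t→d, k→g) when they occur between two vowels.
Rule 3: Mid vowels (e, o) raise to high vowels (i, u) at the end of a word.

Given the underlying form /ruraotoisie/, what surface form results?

Rule 1 (pre-rhotic lowering): /u/ is a high vowel immediately before /r/, so it lowers to [o]. /ruraotoisie/ → roraotoisie.
Rule 2 (intervocalic voicing): /t/ is a voiceless stop between vowels /o/ and /o/, so it voices to [d]. /roraotoisie/ → roraodoisie.
Rule 3 (final vowel raising): /e/ is a mid vowel in word-final position, so it raises to [i]. /roraodoisie/ → roraodoisii.

roraodoisii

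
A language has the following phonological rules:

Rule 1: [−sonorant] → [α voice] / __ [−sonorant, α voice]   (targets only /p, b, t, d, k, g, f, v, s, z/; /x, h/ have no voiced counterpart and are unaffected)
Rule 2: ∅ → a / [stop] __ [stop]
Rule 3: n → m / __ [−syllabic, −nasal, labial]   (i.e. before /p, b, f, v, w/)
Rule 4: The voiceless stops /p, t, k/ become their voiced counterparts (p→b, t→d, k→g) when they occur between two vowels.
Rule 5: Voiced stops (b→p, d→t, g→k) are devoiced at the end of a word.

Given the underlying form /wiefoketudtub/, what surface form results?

wiefogedudadup

Rule 1 (regressive voicing assimilation): /d/ precedes the voiceless obstruent /t/, so it devoices to [t] by assimilation. /wiefoketudtub/ → wiefoketuttub.
Rule 2 (stop-cluster a-epenthesis): /t/ and /t/ form a stop–stop cluster, so [a] is inserted between them. /wiefoketuttub/ → wiefoketutatub.
Rule 3 (nasal place assimilation): no segment meets the environment; /wiefoketutatub/ is unchanged.
Rule 4 (intervocalic voicing): /k/ is a voiceless stop between vowels /o/ and /e/, so it voices to [g]. /t/ is a voiceless stop between vowels /e/ and /u/, so it voices to [d]. /t/ is a voiceless stop between vowels /u/ and /a/, so it voices to [d]. /t/ is a voiceless stop between vowels /a/ and /u/, so it voices to [d]. /wiefoketutatub/ → wiefogedudadub.
Rule 5 (final devoicing): /b/ is a voiced stop in word-final position, so it devoices to [p]. /wiefogedudadub/ → wiefogedudadup.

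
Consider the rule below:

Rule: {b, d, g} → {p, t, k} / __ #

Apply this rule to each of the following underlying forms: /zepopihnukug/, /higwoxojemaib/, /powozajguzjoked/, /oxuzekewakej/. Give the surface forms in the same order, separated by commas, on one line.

zepopihnukuk, higwoxojemaip, powozajguzjoket, oxuzekewakej

/zepopihnukug/: /g/ is a voiced stop in word-final position, so it devoices to [k]. → [zepopihnukuk].
/higwoxojemaib/: /b/ is a voiced stop in word-final position, so it devoices to [p]. → [higwoxojemaip].
/powozajguzjoked/: /d/ is a voiced stop in word-final position, so it devoices to [t]. → [powozajguzjoket].
/oxuzekewakej/: the rule's environment is not met; surfaces unchanged as [oxuzekewakej].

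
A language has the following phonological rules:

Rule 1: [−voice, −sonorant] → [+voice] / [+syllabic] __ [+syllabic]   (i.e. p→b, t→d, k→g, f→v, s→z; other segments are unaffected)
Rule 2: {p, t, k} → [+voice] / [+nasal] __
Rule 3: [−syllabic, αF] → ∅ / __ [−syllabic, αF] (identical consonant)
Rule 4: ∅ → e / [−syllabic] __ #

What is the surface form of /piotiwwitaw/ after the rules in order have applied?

Rule 1 (intervocalic voicing): /t/ is a voiceless obstruent between vowels /o/ and /i/, so it voices to [d]. /t/ is a voiceless obstruent between vowels /i/ and /a/, so it voices to [d]. /piotiwwitaw/ → piodiwwidaw.
Rule 2 (post-nasal voicing): no segment meets the environment; /piodiwwidaw/ is unchanged.
Rule 3 (degemination): /ww/ is a geminate; the first /w/ deletes. /piodiwwidaw/ → piodiwidaw.
Rule 4 (final e-epenthesis): the form ends in the consonant /w/, so [e] is inserted word-finally. /piodiwidaw/ → piodiwidawe.

piodiwidawe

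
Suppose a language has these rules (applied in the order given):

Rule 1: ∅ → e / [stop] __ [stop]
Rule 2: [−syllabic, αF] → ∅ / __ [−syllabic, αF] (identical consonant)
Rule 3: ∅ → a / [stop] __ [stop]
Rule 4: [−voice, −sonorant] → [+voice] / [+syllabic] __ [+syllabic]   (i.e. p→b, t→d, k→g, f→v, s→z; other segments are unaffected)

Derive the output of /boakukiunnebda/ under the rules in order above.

Rule 1 (stop-cluster e-epenthesis): /b/ and /d/ form a stop–stop cluster, so [e] is inserted between them. /boakukiunnebda/ → boakukiunnebeda.
Rule 2 (degemination): /nn/ is a geminate; the first /n/ deletes. /boakukiunnebeda/ → boakukiunebeda.
Rule 3 (stop-cluster a-epenthesis): no segment meets the environment; /boakukiunebeda/ is unchanged.
Rule 4 (intervocalic voicing): /k/ is a voiceless obstruent between vowels /a/ and /u/, so it voices to [g]. /k/ is a voiceless obstruent between vowels /u/ and /i/, so it voices to [g]. /boakukiunebeda/ → boagugiunebeda.

boagugiunebeda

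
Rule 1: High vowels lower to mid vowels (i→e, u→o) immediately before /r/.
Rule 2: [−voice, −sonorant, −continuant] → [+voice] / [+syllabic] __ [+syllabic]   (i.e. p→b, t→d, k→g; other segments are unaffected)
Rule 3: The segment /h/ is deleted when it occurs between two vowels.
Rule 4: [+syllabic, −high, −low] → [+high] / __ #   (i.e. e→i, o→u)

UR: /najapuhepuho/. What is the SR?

najabuebuu

Rule 1 (pre-rhotic lowering): no segment meets the environment; /najapuhepuho/ is unchanged.
Rule 2 (intervocalic voicing): /p/ is a voiceless stop between vowels /a/ and /u/, so it voices to [b]. /p/ is a voiceless stop between vowels /e/ and /u/, so it voices to [b]. /najapuhepuho/ → najabuhebuho.
Rule 3 (intervocalic h-deletion): /h/ occurs between vowels /u/ and /e/, so it deletes. /h/ occurs between vowels /u/ and /o/, so it deletes. /najabuhebuho/ → najabuebuo.
Rule 4 (final vowel raising): /o/ is a mid vowel in word-final position, so it raises to [u]. /najabuebuo/ → najabuebuu.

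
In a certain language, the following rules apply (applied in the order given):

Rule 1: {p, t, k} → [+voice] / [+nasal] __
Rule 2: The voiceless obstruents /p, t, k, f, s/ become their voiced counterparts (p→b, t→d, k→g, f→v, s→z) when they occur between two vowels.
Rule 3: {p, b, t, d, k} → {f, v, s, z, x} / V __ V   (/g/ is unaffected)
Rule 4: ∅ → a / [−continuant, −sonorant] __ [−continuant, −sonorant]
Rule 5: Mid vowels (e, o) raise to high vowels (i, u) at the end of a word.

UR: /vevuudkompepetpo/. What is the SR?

Rule 1 (post-nasal voicing): /p/ is a voiceless stop immediately after the nasal /m/, so it voices to [b]. /vevuudkompepetpo/ → vevuudkombepetpo.
Rule 2 (intervocalic voicing): /p/ is a voiceless obstruent between vowels /e/ and /e/, so it voices to [b]. /vevuudkombepetpo/ → vevuudkombebetpo.
Rule 3 (intervocalic spirantization): /b/ is a stop between vowels /e/ and /e/, so it spirantizes to the fricative [v]. /vevuudkombebetpo/ → vevuudkombevetpo.
Rule 4 (stop-cluster a-epenthesis): /d/ and /k/ form a stop–stop cluster, so [a] is inserted between them. /t/ and /p/ form a stop–stop cluster, so [a] is inserted between them. /vevuudkombevetpo/ → vevuudakombevetapo.
Rule 5 (final vowel raising): /o/ is a mid vowel in word-final position, so it raises to [u]. /vevuudakombevetapo/ → vevuudakombevetapu.

vevuudakombevetapu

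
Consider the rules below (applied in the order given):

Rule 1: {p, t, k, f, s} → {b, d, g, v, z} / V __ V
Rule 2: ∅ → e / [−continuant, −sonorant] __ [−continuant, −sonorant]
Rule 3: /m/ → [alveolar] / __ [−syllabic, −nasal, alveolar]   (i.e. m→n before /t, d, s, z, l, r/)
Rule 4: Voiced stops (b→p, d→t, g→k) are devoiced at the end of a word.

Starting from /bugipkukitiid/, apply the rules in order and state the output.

Rule 1 (intervocalic voicing): /k/ is a voiceless obstruent between vowels /u/ and /i/, so it voices to [g]. /t/ is a voiceless obstruent between vowels /i/ and /i/, so it voices to [d]. /bugipkukitiid/ → bugipkugidiid.
Rule 2 (stop-cluster e-epenthesis): /p/ and /k/ form a stop–stop cluster, so [e] is inserted between them. /bugipkugidiid/ → bugipekugidiid.
Rule 3 (nasal place assimilation): no segment meets the environment; /bugipekugidiid/ is unchanged.
Rule 4 (final devoicing): /d/ is a voiced stop in word-final position, so it devoices to [t]. /bugipekugidiid/ → bugipekugidiit.

bugipekugidiit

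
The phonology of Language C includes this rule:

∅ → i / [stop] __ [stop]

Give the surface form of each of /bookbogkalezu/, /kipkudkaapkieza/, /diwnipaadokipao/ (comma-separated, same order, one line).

bookibogikalezu, kipikudikaapikieza, diwnipaadokipao

/bookbogkalezu/: /k/ and /b/ form a stop–stop cluster, so [i] is inserted between them. /g/ and /k/ form a stop–stop cluster, so [i] is inserted between them. → [bookibogikalezu].
/kipkudkaapkieza/: /p/ and /k/ form a stop–stop cluster, so [i] is inserted between them. /d/ and /k/ form a stop–stop cluster, so [i] is inserted between them. /p/ and /k/ form a stop–stop cluster, so [i] is inserted between them. → [kipikudikaapikieza].
/diwnipaadokipao/: the rule's environment is not met; surfaces unchanged as [diwnipaadokipao].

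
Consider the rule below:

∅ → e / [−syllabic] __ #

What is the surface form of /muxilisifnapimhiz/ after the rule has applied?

muxilisifnapimhize

the form ends in the consonant /z/, so [e] is inserted word-finally.
Surface form: [muxilisifnapimhize].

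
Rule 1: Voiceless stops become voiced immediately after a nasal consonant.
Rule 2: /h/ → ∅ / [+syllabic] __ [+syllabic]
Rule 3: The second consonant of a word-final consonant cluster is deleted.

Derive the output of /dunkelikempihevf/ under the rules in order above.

Rule 1 (post-nasal voicing): /k/ is a voiceless stop immediately after the nasal /n/, so it voices to [g]. /p/ is a voiceless stop immediately after the nasal /m/, so it voices to [b]. /dunkelikempihevf/ → dungelikembihevf.
Rule 2 (intervocalic h-deletion): /h/ occurs between vowels /i/ and /e/, so it deletes. /dungelikembihevf/ → dungelikembievf.
Rule 3 (final cluster simplification): /f/ is the second consonant of a word-final cluster /vf/, so it deletes. /dungelikembievf/ → dungelikembiev.

dungelikembiev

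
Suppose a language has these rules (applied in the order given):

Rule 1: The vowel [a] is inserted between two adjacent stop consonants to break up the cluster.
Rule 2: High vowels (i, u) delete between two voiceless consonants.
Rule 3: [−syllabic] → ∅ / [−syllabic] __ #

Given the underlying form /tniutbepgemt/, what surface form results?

tniutabepagem

Rule 1 (stop-cluster a-epenthesis): /t/ and /b/ form a stop–stop cluster, so [a] is inserted between them. /p/ and /g/ form a stop–stop cluster, so [a] is inserted between them. /tniutbepgemt/ → tniutabepagemt.
Rule 2 (high vowel syncope): no segment meets the environment; /tniutabepagemt/ is unchanged.
Rule 3 (final cluster simplification): /t/ is the second consonant of a word-final cluster /mt/, so it deletes. /tniutabepagemt/ → tniutabepagem.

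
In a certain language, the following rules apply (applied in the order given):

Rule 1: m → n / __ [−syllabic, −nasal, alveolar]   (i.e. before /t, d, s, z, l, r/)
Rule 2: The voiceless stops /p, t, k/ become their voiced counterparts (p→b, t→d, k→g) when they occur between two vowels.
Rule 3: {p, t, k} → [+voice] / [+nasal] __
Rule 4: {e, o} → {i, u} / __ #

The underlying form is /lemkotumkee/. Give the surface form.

lemgodumgei

Rule 1 (nasal place assimilation): no segment meets the environment; /lemkotumkee/ is unchanged.
Rule 2 (intervocalic voicing): /t/ is a voiceless stop between vowels /o/ and /u/, so it voices to [d]. /lemkotumkee/ → lemkodumkee.
Rule 3 (post-nasal voicing): /k/ is a voiceless stop immediately after the nasal /m/, so it voices to [g]. /k/ is a voiceless stop immediately after the nasal /m/, so it voices to [g]. /lemkodumkee/ → lemgodumgee.
Rule 4 (final vowel raising): /e/ is a mid vowel in word-final position, so it raises to [i]. /lemgodumgee/ → lemgodumgei.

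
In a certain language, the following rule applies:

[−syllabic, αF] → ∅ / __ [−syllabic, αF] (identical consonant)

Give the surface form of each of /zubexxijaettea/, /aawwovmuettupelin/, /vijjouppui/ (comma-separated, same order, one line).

zubexijaetea, aawovmuetupelin, vijoupui

/zubexxijaettea/: /xx/ is a geminate; the first /x/ deletes. /tt/ is a geminate; the first /t/ deletes. → [zubexijaetea].
/aawwovmuettupelin/: /ww/ is a geminate; the first /w/ deletes. /tt/ is a geminate; the first /t/ deletes. → [aawovmuetupelin].
/vijjouppui/: /jj/ is a geminate; the first /j/ deletes. /pp/ is a geminate; the first /p/ deletes. → [vijoupui].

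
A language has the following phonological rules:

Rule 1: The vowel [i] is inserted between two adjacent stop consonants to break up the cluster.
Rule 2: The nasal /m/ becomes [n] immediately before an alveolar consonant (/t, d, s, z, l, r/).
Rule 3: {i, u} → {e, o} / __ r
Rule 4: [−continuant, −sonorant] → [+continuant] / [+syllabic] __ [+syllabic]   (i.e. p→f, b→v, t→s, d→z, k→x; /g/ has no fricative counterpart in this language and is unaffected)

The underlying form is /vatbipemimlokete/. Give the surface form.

Rule 1 (stop-cluster i-epenthesis): /t/ and /b/ form a stop–stop cluster, so [i] is inserted between them. /vatbipemimlokete/ → vatibipemimlokete.
Rule 2 (nasal place assimilation): /m/ precedes the alveolar consonant /l/, so it assimilates in place to [n]. /vatibipemimlokete/ → vatibipeminlokete.
Rule 3 (pre-rhotic lowering): no segment meets the environment; /vatibipeminlokete/ is unchanged.
Rule 4 (intervocalic spirantization): /t/ is a stop between vowels /a/ and /i/, so it spirantizes to the fricative [s]. /b/ is a stop between vowels /i/ and /i/, so it spirantizes to the fricative [v]. /p/ is a stop between vowels /i/ and /e/, so it spirantizes to the fricative [f]. /k/ is a stop between vowels /o/ and /e/, so it spirantizes to the fricative [x]. /t/ is a stop between vowels /e/ and /e/, so it spirantizes to the fricative [s]. /vatibipeminlokete/ → vasivifeminloxese.

vasivifeminloxese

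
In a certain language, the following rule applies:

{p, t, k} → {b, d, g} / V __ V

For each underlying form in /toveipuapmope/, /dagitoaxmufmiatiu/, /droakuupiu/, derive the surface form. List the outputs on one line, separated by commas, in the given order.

/toveipuapmope/: /p/ is a voiceless stop between vowels /i/ and /u/, so it voices to [b]. /p/ is a voiceless stop between vowels /o/ and /e/, so it voices to [b]. → [toveibuapmobe].
/dagitoaxmufmiatiu/: /t/ is a voiceless stop between vowels /i/ and /o/, so it voices to [d]. /t/ is a voiceless stop between vowels /a/ and /i/, so it voices to [d]. → [dagidoaxmufmiadiu].
/droakuupiu/: /k/ is a voiceless stop between vowels /a/ and /u/, so it voices to [g]. /p/ is a voiceless stop between vowels /u/ and /i/, so it voices to [b]. → [droaguubiu].

toveibuapmobe, dagidoaxmufmiadiu, droaguubiu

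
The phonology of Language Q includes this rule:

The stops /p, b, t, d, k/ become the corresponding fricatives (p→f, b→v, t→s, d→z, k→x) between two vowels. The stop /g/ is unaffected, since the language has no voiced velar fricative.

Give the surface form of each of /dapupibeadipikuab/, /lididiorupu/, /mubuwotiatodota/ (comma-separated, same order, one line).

/dapupibeadipikuab/: /p/ is a stop between vowels /a/ and /u/, so it spirantizes to the fricative [f]. /p/ is a stop between vowels /u/ and /i/, so it spirantizes to the fricative [f]. /b/ is a stop between vowels /i/ and /e/, so it spirantizes to the fricative [v]. /d/ is a stop between vowels /a/ and /i/, so it spirantizes to the fricative [z]. /p/ is a stop between vowels /i/ and /i/, so it spirantizes to the fricative [f]. /k/ is a stop between vowels /i/ and /u/, so it spirantizes to the fricative [x]. → [dafufiveazifixuab].
/lididiorupu/: /d/ is a stop between vowels /i/ and /i/, so it spirantizes to the fricative [z]. /d/ is a stop between vowels /i/ and /i/, so it spirantizes to the fricative [z]. /p/ is a stop between vowels /u/ and /u/, so it spirantizes to the fricative [f]. → [liziziorufu].
/mubuwotiatodota/: /b/ is a stop between vowels /u/ and /u/, so it spirantizes to the fricative [v]. /t/ is a stop between vowels /o/ and /i/, so it spirantizes to the fricative [s]. /t/ is a stop between vowels /a/ and /o/, so it spirantizes to the fricative [s]. /d/ is a stop between vowels /o/ and /o/, so it spirantizes to the fricative [z]. /t/ is a stop between vowels /o/ and /a/, so it spirantizes to the fricative [s]. → [muvuwosiasozosa].

dafufiveazifixuab, liziziorufu, muvuwosiasozosa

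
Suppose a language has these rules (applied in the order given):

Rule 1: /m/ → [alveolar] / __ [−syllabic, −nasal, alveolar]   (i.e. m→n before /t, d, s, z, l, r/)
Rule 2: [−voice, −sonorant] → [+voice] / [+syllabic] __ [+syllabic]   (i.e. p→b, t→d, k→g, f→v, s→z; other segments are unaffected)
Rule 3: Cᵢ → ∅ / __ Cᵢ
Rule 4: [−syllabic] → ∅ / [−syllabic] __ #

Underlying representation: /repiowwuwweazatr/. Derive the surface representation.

Rule 1 (nasal place assimilation): no segment meets the environment; /repiowwuwweazatr/ is unchanged.
Rule 2 (intervocalic voicing): /p/ is a voiceless obstruent between vowels /e/ and /i/, so it voices to [b]. /repiowwuwweazatr/ → rebiowwuwweazatr.
Rule 3 (degemination): /ww/ is a geminate; the first /w/ deletes. /ww/ is a geminate; the first /w/ deletes. /rebiowwuwweazatr/ → rebiowuweazatr.
Rule 4 (final cluster simplification): /r/ is the second consonant of a word-final cluster /tr/, so it deletes. /rebiowuweazatr/ → rebiowuweazat.

rebiowuweazat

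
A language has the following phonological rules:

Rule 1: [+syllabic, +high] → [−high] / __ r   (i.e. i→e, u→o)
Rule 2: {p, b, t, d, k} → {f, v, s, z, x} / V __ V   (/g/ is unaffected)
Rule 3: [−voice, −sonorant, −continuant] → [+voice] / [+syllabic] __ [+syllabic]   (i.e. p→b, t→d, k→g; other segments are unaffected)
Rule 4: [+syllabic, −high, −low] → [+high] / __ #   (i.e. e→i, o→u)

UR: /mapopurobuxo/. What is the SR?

mafoforovuxu

Rule 1 (pre-rhotic lowering): /u/ is a high vowel immediately before /r/, so it lowers to [o]. /mapopurobuxo/ → mapoporobuxo.
Rule 2 (intervocalic spirantization): /p/ is a stop between vowels /a/ and /o/, so it spirantizes to the fricative [f]. /p/ is a stop between vowels /o/ and /o/, so it spirantizes to the fricative [f]. /b/ is a stop between vowels /o/ and /u/, so it spirantizes to the fricative [v]. /mapoporobuxo/ → mafoforovuxo.
Rule 3 (intervocalic voicing): no segment meets the environment; /mafoforovuxo/ is unchanged.
Rule 4 (final vowel raising): /o/ is a mid vowel in word-final position, so it raises to [u]. /mafoforovuxo/ → mafoforovuxu.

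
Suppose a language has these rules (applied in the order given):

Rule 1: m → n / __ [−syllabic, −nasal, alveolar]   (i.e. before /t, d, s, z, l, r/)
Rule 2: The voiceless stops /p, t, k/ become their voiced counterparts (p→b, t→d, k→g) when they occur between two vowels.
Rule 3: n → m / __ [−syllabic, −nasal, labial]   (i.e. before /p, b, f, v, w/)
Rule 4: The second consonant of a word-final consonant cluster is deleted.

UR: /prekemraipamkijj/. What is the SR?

pregenraibamkij

Rule 1 (nasal place assimilation): /m/ precedes the alveolar consonant /r/, so it assimilates in place to [n]. /prekemraipamkijj/ → prekenraipamkijj.
Rule 2 (intervocalic voicing): /k/ is a voiceless stop between vowels /e/ and /e/, so it voices to [g]. /p/ is a voiceless stop between vowels /i/ and /a/, so it voices to [b]. /prekenraipamkijj/ → pregenraibamkijj.
Rule 3 (nasal place assimilation): no segment meets the environment; /pregenraibamkijj/ is unchanged.
Rule 4 (final cluster simplification): /j/ is the second consonant of a word-final cluster /jj/, so it deletes. /pregenraibamkijj/ → pregenraibamkij.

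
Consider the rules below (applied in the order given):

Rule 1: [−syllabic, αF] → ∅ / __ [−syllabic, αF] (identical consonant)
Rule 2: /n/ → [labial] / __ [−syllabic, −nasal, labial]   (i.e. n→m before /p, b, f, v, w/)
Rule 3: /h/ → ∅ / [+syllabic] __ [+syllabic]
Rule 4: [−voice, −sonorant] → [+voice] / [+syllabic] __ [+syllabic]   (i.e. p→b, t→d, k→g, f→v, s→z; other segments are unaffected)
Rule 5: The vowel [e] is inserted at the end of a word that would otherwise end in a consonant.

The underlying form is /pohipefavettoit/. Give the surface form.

Rule 1 (degemination): /tt/ is a geminate; the first /t/ deletes. /pohipefavettoit/ → pohipefavetoit.
Rule 2 (nasal place assimilation): no segment meets the environment; /pohipefavetoit/ is unchanged.
Rule 3 (intervocalic h-deletion): /h/ occurs between vowels /o/ and /i/, so it deletes. /pohipefavetoit/ → poipefavetoit.
Rule 4 (intervocalic voicing): /p/ is a voiceless obstruent between vowels /i/ and /e/, so it voices to [b]. /f/ is a voiceless obstruent between vowels /e/ and /a/, so it voices to [v]. /t/ is a voiceless obstruent between vowels /e/ and /o/, so it voices to [d]. /poipefavetoit/ → poibevavedoit.
Rule 5 (final e-epenthesis): the form ends in the consonant /t/, so [e] is inserted word-finally. /poibevavedoit/ → poibevavedoite.

poibevavedoite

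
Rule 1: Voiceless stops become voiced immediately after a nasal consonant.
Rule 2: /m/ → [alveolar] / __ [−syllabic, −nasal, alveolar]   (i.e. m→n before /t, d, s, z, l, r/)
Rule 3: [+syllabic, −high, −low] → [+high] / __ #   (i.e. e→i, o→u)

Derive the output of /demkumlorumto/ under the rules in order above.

demgunlorundu

Rule 1 (post-nasal voicing): /k/ is a voiceless stop immediately after the nasal /m/, so it voices to [g]. /t/ is a voiceless stop immediately after the nasal /m/, so it voices to [d]. /demkumlorumto/ → demgumlorumdo.
Rule 2 (nasal place assimilation): /m/ precedes the alveolar consonant /l/, so it assimilates in place to [n]. /m/ precedes the alveolar consonant /d/, so it assimilates in place to [n]. /demgumlorumdo/ → demgunlorundo.
Rule 3 (final vowel raising): /o/ is a mid vowel in word-final position, so it raises to [u]. /demgunlorundo/ → demgunlorundu.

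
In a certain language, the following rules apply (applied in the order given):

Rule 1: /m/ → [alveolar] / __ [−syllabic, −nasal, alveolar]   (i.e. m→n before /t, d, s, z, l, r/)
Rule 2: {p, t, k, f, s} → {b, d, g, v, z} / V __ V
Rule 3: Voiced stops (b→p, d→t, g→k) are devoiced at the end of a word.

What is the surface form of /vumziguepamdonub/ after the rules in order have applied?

vunziguebandonup

Rule 1 (nasal place assimilation): /m/ precedes the alveolar consonant /z/, so it assimilates in place to [n]. /m/ precedes the alveolar consonant /d/, so it assimilates in place to [n]. /vumziguepamdonub/ → vunziguepandonub.
Rule 2 (intervocalic voicing): /p/ is a voiceless obstruent between vowels /e/ and /a/, so it voices to [b]. /vunziguepandonub/ → vunziguebandonub.
Rule 3 (final devoicing): /b/ is a voiced stop in word-final position, so it devoices to [p]. /vunziguebandonub/ → vunziguebandonup.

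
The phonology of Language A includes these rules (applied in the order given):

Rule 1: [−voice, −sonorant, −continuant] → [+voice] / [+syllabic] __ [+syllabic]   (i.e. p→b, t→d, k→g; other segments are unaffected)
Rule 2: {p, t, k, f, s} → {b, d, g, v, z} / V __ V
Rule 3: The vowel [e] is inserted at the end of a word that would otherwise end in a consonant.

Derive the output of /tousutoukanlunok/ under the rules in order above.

Rule 1 (intervocalic voicing): /t/ is a voiceless stop between vowels /u/ and /o/, so it voices to [d]. /k/ is a voiceless stop between vowels /u/ and /a/, so it voices to [g]. /tousutoukanlunok/ → tousudouganlunok.
Rule 2 (intervocalic voicing): /s/ is a voiceless obstruent between vowels /u/ and /u/, so it voices to [z]. /tousudouganlunok/ → touzudouganlunok.
Rule 3 (final e-epenthesis): the form ends in the consonant /k/, so [e] is inserted word-finally. /touzudouganlunok/ → touzudouganlunoke.

touzudouganlunoke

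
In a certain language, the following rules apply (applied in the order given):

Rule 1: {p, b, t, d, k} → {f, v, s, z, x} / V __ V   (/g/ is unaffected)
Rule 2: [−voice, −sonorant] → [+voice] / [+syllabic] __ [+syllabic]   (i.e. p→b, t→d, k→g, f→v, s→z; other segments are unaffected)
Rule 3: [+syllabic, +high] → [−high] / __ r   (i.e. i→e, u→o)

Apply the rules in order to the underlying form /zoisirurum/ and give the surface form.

zoizerorum

Rule 1 (intervocalic spirantization): no segment meets the environment; /zoisirurum/ is unchanged.
Rule 2 (intervocalic voicing): /s/ is a voiceless obstruent between vowels /i/ and /i/, so it voices to [z]. /zoisirurum/ → zoizirurum.
Rule 3 (pre-rhotic lowering): /i/ is a high vowel immediately before /r/, so it lowers to [e]. /u/ is a high vowel immediately before /r/, so it lowers to [o]. /zoizirurum/ → zoizerorum.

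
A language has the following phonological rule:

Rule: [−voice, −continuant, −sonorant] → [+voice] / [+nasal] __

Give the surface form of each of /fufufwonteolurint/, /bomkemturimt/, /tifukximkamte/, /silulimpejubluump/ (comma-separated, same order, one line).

/fufufwonteolurint/: /t/ is a voiceless stop immediately after the nasal /n/, so it voices to [d]. /t/ is a voiceless stop immediately after the nasal /n/, so it voices to [d]. → [fufufwondeolurind].
/bomkemturimt/: /k/ is a voiceless stop immediately after the nasal /m/, so it voices to [g]. /t/ is a voiceless stop immediately after the nasal /m/, so it voices to [d]. /t/ is a voiceless stop immediately after the nasal /m/, so it voices to [d]. → [bomgemdurimd].
/tifukximkamte/: /k/ is a voiceless stop immediately after the nasal /m/, so it voices to [g]. /t/ is a voiceless stop immediately after the nasal /m/, so it voices to [d]. → [tifukximgamde].
/silulimpejubluump/: /p/ is a voiceless stop immediately after the nasal /m/, so it voices to [b]. /p/ is a voiceless stop immediately after the nasal /m/, so it voices to [b]. → [silulimbejubluumb].

fufufwondeolurind, bomgemdurimd, tifukximgamde, silulimbejubluumb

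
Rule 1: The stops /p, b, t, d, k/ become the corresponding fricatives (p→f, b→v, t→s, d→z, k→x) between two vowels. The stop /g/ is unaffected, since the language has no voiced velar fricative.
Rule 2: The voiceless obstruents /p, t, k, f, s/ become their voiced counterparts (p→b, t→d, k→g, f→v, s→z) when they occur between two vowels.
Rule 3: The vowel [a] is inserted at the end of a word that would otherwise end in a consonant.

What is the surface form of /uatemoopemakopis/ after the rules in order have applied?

uazemoovemaxovisa

Rule 1 (intervocalic spirantization): /t/ is a stop between vowels /a/ and /e/, so it spirantizes to the fricative [s]. /p/ is a stop between vowels /o/ and /e/, so it spirantizes to the fricative [f]. /k/ is a stop between vowels /a/ and /o/, so it spirantizes to the fricative [x]. /p/ is a stop between vowels /o/ and /i/, so it spirantizes to the fricative [f]. /uatemoopemakopis/ → uasemoofemaxofis.
Rule 2 (intervocalic voicing): /s/ is a voiceless obstruent between vowels /a/ and /e/, so it voices to [z]. /f/ is a voiceless obstruent between vowels /o/ and /e/, so it voices to [v]. /f/ is a voiceless obstruent between vowels /o/ and /i/, so it voices to [v]. /uasemoofemaxofis/ → uazemoovemaxovis.
Rule 3 (final a-epenthesis): the form ends in the consonant /s/, so [a] is inserted word-finally. /uazemoovemaxovis/ → uazemoovemaxovisa.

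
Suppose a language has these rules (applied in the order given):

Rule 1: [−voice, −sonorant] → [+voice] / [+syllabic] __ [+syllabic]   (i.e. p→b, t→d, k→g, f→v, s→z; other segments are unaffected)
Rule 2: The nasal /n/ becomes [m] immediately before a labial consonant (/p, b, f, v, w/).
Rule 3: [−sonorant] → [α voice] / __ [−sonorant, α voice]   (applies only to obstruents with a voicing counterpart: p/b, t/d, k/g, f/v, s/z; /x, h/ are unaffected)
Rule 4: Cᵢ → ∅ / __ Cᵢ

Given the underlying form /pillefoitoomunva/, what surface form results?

pilevoidoomumva

Rule 1 (intervocalic voicing): /f/ is a voiceless obstruent between vowels /e/ and /o/, so it voices to [v]. /t/ is a voiceless obstruent between vowels /i/ and /o/, so it voices to [d]. /pillefoitoomunva/ → pillevoidoomunva.
Rule 2 (nasal place assimilation): /n/ precedes the labial consonant /v/, so it assimilates in place to [m]. /pillevoidoomunva/ → pillevoidoomumva.
Rule 3 (regressive voicing assimilation): no segment meets the environment; /pillevoidoomumva/ is unchanged.
Rule 4 (degemination): /ll/ is a geminate; the first /l/ deletes. /pillevoidoomumva/ → pilevoidoomumva.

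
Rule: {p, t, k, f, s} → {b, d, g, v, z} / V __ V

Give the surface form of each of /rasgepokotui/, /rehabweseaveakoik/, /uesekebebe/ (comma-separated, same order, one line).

rasgebogodui, rehabwezeaveagoik, uezegebebe

/rasgepokotui/: /p/ is a voiceless obstruent between vowels /e/ and /o/, so it voices to [b]. /k/ is a voiceless obstruent between vowels /o/ and /o/, so it voices to [g]. /t/ is a voiceless obstruent between vowels /o/ and /u/, so it voices to [d]. → [rasgebogodui].
/rehabweseaveakoik/: /s/ is a voiceless obstruent between vowels /e/ and /e/, so it voices to [z]. /k/ is a voiceless obstruent between vowels /a/ and /o/, so it voices to [g]. → [rehabwezeaveagoik].
/uesekebebe/: /s/ is a voiceless obstruent between vowels /e/ and /e/, so it voices to [z]. /k/ is a voiceless obstruent between vowels /e/ and /e/, so it voices to [g]. → [uezegebebe].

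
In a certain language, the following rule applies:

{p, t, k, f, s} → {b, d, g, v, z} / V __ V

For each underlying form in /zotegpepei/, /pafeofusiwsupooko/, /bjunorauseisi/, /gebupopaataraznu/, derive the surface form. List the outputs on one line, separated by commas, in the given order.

/zotegpepei/: /t/ is a voiceless obstruent between vowels /o/ and /e/, so it voices to [d]. /p/ is a voiceless obstruent between vowels /e/ and /e/, so it voices to [b]. → [zodegpebei].
/pafeofusiwsupooko/: /f/ is a voiceless obstruent between vowels /a/ and /e/, so it voices to [v]. /f/ is a voiceless obstruent between vowels /o/ and /u/, so it voices to [v]. /s/ is a voiceless obstruent between vowels /u/ and /i/, so it voices to [z]. /p/ is a voiceless obstruent between vowels /u/ and /o/, so it voices to [b]. /k/ is a voiceless obstruent between vowels /o/ and /o/, so it voices to [g]. → [paveovuziwsuboogo].
/bjunorauseisi/: /s/ is a voiceless obstruent between vowels /u/ and /e/, so it voices to [z]. /s/ is a voiceless obstruent between vowels /i/ and /i/, so it voices to [z]. → [bjunorauzeizi].
/gebupopaataraznu/: /p/ is a voiceless obstruent between vowels /u/ and /o/, so it voices to [b]. /p/ is a voiceless obstruent between vowels /o/ and /a/, so it voices to [b]. /t/ is a voiceless obstruent between vowels /a/ and /a/, so it voices to [d]. → [gebubobaadaraznu].

zodegpebei, paveovuziwsuboogo, bjunorauzeizi, gebubobaadaraznu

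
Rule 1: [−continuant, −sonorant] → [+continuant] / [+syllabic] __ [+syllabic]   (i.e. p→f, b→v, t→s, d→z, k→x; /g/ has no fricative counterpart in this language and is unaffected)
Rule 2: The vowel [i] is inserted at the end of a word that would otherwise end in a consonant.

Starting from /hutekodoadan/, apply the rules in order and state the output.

Rule 1 (intervocalic spirantization): /t/ is a stop between vowels /u/ and /e/, so it spirantizes to the fricative [s]. /k/ is a stop between vowels /e/ and /o/, so it spirantizes to the fricative [x]. /d/ is a stop between vowels /o/ and /o/, so it spirantizes to the fricative [z]. /d/ is a stop between vowels /a/ and /a/, so it spirantizes to the fricative [z]. /hutekodoadan/ → husexozoazan.
Rule 2 (final i-epenthesis): the form ends in the consonant /n/, so [i] is inserted word-finally. /husexozoazan/ → husexozoazani.

husexozoazani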